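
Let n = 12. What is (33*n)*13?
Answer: 5148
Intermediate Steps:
(33*n)*13 = (33*12)*13 = 396*13 = 5148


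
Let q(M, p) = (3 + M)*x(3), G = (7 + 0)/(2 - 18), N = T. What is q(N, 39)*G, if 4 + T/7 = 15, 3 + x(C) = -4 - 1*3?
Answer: 350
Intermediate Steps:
x(C) = -10 (x(C) = -3 + (-4 - 1*3) = -3 + (-4 - 3) = -3 - 7 = -10)
T = 77 (T = -28 + 7*15 = -28 + 105 = 77)
N = 77
G = -7/16 (G = 7/(-16) = 7*(-1/16) = -7/16 ≈ -0.43750)
q(M, p) = -30 - 10*M (q(M, p) = (3 + M)*(-10) = -30 - 10*M)
q(N, 39)*G = (-30 - 10*77)*(-7/16) = (-30 - 770)*(-7/16) = -800*(-7/16) = 350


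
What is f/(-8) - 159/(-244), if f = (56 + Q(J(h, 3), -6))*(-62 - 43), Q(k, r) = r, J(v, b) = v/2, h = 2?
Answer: 40071/61 ≈ 656.90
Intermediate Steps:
J(v, b) = v/2 (J(v, b) = v*(1/2) = v/2)
f = -5250 (f = (56 - 6)*(-62 - 43) = 50*(-105) = -5250)
f/(-8) - 159/(-244) = -5250/(-8) - 159/(-244) = -5250*(-1/8) - 159*(-1/244) = 2625/4 + 159/244 = 40071/61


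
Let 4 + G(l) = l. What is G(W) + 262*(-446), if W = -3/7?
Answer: -817995/7 ≈ -1.1686e+5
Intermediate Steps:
W = -3/7 (W = -3*⅐ = -3/7 ≈ -0.42857)
G(l) = -4 + l
G(W) + 262*(-446) = (-4 - 3/7) + 262*(-446) = -31/7 - 116852 = -817995/7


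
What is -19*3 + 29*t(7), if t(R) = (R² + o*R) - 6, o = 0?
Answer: 1190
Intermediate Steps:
t(R) = -6 + R² (t(R) = (R² + 0*R) - 6 = (R² + 0) - 6 = R² - 6 = -6 + R²)
-19*3 + 29*t(7) = -19*3 + 29*(-6 + 7²) = -57 + 29*(-6 + 49) = -57 + 29*43 = -57 + 1247 = 1190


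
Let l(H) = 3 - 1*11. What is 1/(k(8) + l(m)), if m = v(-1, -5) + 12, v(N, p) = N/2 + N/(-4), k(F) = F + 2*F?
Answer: 1/16 ≈ 0.062500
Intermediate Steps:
k(F) = 3*F
v(N, p) = N/4 (v(N, p) = N*(1/2) + N*(-1/4) = N/2 - N/4 = N/4)
m = 47/4 (m = (1/4)*(-1) + 12 = -1/4 + 12 = 47/4 ≈ 11.750)
l(H) = -8 (l(H) = 3 - 11 = -8)
1/(k(8) + l(m)) = 1/(3*8 - 8) = 1/(24 - 8) = 1/16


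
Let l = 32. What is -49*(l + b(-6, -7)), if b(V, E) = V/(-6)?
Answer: -1617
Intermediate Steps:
b(V, E) = -V/6 (b(V, E) = V*(-1/6) = -V/6)
-49*(l + b(-6, -7)) = -49*(32 - 1/6*(-6)) = -49*(32 + 1) = -49*33 = -1617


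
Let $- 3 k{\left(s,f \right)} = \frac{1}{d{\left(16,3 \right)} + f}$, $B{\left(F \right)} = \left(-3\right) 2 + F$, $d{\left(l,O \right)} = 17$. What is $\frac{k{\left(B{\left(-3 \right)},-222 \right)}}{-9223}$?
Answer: $- \frac{1}{5672145} \approx -1.763 \cdot 10^{-7}$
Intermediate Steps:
$B{\left(F \right)} = -6 + F$
$k{\left(s,f \right)} = - \frac{1}{3 \left(17 + f\right)}$
$\frac{k{\left(B{\left(-3 \right)},-222 \right)}}{-9223} = \frac{\left(-1\right) \frac{1}{51 + 3 \left(-222\right)}}{-9223} = - \frac{1}{51 - 666} \left(- \frac{1}{9223}\right) = - \frac{1}{-615} \left(- \frac{1}{9223}\right) = \left(-1\right) \left(- \frac{1}{615}\right) \left(- \frac{1}{9223}\right) = \frac{1}{615} \left(- \frac{1}{9223}\right) = - \frac{1}{5672145}$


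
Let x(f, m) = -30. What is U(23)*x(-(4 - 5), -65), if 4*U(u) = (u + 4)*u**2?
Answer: -214245/2 ≈ -1.0712e+5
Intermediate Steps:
U(u) = u**2*(4 + u)/4 (U(u) = ((u + 4)*u**2)/4 = ((4 + u)*u**2)/4 = (u**2*(4 + u))/4 = u**2*(4 + u)/4)
U(23)*x(-(4 - 5), -65) = ((1/4)*23**2*(4 + 23))*(-30) = ((1/4)*529*27)*(-30) = (14283/4)*(-30) = -214245/2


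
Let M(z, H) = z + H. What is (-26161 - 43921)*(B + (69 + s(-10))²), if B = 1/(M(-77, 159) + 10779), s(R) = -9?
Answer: -2740178237282/10861 ≈ -2.5230e+8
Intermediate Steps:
M(z, H) = H + z
B = 1/10861 (B = 1/((159 - 77) + 10779) = 1/(82 + 10779) = 1/10861 ≈ 9.2073e-5)
(-26161 - 43921)*(B + (69 + s(-10))²) = (-26161 - 43921)*(1/10861 + (69 - 9)²) = -70082*(1/10861 + 60²) = -70082*(1/10861 + 3600) = -70082*39099601/10861 = -2740178237282/10861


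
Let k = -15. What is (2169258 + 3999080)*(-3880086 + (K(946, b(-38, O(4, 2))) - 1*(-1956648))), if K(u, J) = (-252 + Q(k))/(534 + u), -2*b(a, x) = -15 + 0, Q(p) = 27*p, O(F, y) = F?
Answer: -8779669648771593/740 ≈ -1.1864e+13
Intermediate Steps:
b(a, x) = 15/2 (b(a, x) = -(-15 + 0)/2 = -1/2*(-15) = 15/2)
K(u, J) = -657/(534 + u) (K(u, J) = (-252 + 27*(-15))/(534 + u) = (-252 - 405)/(534 + u) = -657/(534 + u))
(2169258 + 3999080)*(-3880086 + (K(946, b(-38, O(4, 2))) - 1*(-1956648))) = (2169258 + 3999080)*(-3880086 + (-657/(534 + 946) - 1*(-1956648))) = 6168338*(-3880086 + (-657/1480 + 1956648)) = 6168338*(-3880086 + 2895838383/1480) = 6168338*(-2846688897/1480) = -8779669648771593/740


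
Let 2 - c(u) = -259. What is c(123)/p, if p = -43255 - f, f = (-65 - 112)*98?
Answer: -261/25909 ≈ -0.010074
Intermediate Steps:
c(u) = 261 (c(u) = 2 - 1*(-259) = 2 + 259 = 261)
f = -17346 (f = -177*98 = -17346)
p = -25909 (p = -43255 - 1*(-17346) = -43255 + 17346 = -25909)
c(123)/p = 261/(-25909) = 261*(-1/25909) = -261/25909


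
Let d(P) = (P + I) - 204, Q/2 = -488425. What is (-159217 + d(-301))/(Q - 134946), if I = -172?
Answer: 11421/79414 ≈ 0.14382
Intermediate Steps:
Q = -976850 (Q = 2*(-488425) = -976850)
d(P) = -376 + P (d(P) = (P - 172) - 204 = (-172 + P) - 204 = -376 + P)
(-159217 + d(-301))/(Q - 134946) = (-159217 + (-376 - 301))/(-976850 - 134946) = (-159217 - 677)/(-1111796) = -159894*(-1/1111796) = 11421/79414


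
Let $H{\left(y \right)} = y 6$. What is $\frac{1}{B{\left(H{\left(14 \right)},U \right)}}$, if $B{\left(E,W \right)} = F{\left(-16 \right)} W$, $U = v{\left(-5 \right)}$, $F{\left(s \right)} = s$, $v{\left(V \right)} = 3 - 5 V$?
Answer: $- \frac{1}{448} \approx -0.0022321$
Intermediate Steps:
$H{\left(y \right)} = 6 y$
$U = 28$ ($U = 3 - -25 = 3 + 25 = 28$)
$B{\left(E,W \right)} = - 16 W$
$\frac{1}{B{\left(H{\left(14 \right)},U \right)}} = \frac{1}{\left(-16\right) 28} = \frac{1}{-448} = - \frac{1}{448}$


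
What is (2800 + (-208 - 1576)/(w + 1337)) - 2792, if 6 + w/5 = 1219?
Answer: 28716/3701 ≈ 7.7590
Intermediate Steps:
w = 6065 (w = -30 + 5*1219 = -30 + 6095 = 6065)
(2800 + (-208 - 1576)/(w + 1337)) - 2792 = (2800 + (-208 - 1576)/(6065 + 1337)) - 2792 = (2800 - 1784/7402) - 2792 = (2800 - 1784*1/7402) - 2792 = (2800 - 892/3701) - 2792 = 10361908/3701 - 2792 = 28716/3701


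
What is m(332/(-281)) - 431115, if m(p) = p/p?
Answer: -431114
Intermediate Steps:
m(p) = 1
m(332/(-281)) - 431115 = 1 - 431115 = -431114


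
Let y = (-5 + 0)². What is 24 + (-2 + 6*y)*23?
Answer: 3428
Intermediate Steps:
y = 25 (y = (-5)² = 25)
24 + (-2 + 6*y)*23 = 24 + (-2 + 6*25)*23 = 24 + (-2 + 150)*23 = 24 + 148*23 = 24 + 3404 = 3428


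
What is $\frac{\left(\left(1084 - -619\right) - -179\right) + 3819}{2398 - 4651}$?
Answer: $- \frac{5701}{2253} \approx -2.5304$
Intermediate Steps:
$\frac{\left(\left(1084 - -619\right) - -179\right) + 3819}{2398 - 4651} = \frac{\left(\left(1084 + 619\right) + 179\right) + 3819}{-2253} = \left(\left(1703 + 179\right) + 3819\right) \left(- \frac{1}{2253}\right) = \left(1882 + 3819\right) \left(- \frac{1}{2253}\right) = 5701 \left(- \frac{1}{2253}\right) = - \frac{5701}{2253}$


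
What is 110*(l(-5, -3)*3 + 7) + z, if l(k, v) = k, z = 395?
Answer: -485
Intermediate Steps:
110*(l(-5, -3)*3 + 7) + z = 110*(-5*3 + 7) + 395 = 110*(-15 + 7) + 395 = 110*(-8) + 395 = -880 + 395 = -485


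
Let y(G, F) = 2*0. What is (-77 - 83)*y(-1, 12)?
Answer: 0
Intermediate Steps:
y(G, F) = 0
(-77 - 83)*y(-1, 12) = (-77 - 83)*0 = -160*0 = 0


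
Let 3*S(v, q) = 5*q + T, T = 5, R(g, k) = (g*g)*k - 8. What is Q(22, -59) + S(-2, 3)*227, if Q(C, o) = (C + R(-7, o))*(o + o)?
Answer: 1022998/3 ≈ 3.4100e+5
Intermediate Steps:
R(g, k) = -8 + k*g² (R(g, k) = g²*k - 8 = k*g² - 8 = -8 + k*g²)
Q(C, o) = 2*o*(-8 + C + 49*o) (Q(C, o) = (C + (-8 + o*(-7)²))*(o + o) = (C + (-8 + o*49))*(2*o) = (C + (-8 + 49*o))*(2*o) = (-8 + C + 49*o)*(2*o) = 2*o*(-8 + C + 49*o))
S(v, q) = 5/3 + 5*q/3 (S(v, q) = (5*q + 5)/3 = (5 + 5*q)/3 = 5/3 + 5*q/3)
Q(22, -59) + S(-2, 3)*227 = 2*(-59)*(-8 + 22 + 49*(-59)) + (5/3 + (5/3)*3)*227 = 2*(-59)*(-8 + 22 - 2891) + (5/3 + 5)*227 = 2*(-59)*(-2877) + (20/3)*227 = 339486 + 4540/3 = 1022998/3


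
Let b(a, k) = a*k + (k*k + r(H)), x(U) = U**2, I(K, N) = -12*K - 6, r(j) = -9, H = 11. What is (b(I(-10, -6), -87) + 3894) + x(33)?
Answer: 2625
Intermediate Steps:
I(K, N) = -6 - 12*K
b(a, k) = -9 + k**2 + a*k (b(a, k) = a*k + (k*k - 9) = a*k + (k**2 - 9) = a*k + (-9 + k**2) = -9 + k**2 + a*k)
(b(I(-10, -6), -87) + 3894) + x(33) = ((-9 + (-87)**2 + (-6 - 12*(-10))*(-87)) + 3894) + 33**2 = ((-9 + 7569 + (-6 + 120)*(-87)) + 3894) + 1089 = ((-9 + 7569 + 114*(-87)) + 3894) + 1089 = ((-9 + 7569 - 9918) + 3894) + 1089 = (-2358 + 3894) + 1089 = 1536 + 1089 = 2625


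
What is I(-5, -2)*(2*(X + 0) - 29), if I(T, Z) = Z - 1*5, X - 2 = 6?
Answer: 91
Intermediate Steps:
X = 8 (X = 2 + 6 = 8)
I(T, Z) = -5 + Z (I(T, Z) = Z - 5 = -5 + Z)
I(-5, -2)*(2*(X + 0) - 29) = (-5 - 2)*(2*(8 + 0) - 29) = -7*(2*8 - 29) = -7*(16 - 29) = -7*(-13) = 91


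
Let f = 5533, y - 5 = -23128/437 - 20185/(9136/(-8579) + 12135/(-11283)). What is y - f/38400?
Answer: 10873317057870164329/1158924855820800 ≈ 9382.3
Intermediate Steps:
y = 283163647022462/30180334787 (y = 5 + (-23128/437 - 20185/(9136/(-8579) + 12135/(-11283))) = 5 + (-23128*1/437 - 20185/(9136*(-1/8579) + 12135*(-1/11283))) = 5 + (-23128/437 - 20185/(-9136/8579 - 4045/3761)) = 5 + (-23128/437 - 20185/(-69062551/32265619)) = 5 + (-23128/437 - 20185*(-32265619/69062551)) = 5 + (-23128/437 + 651281519515/69062551) = 5 + 283012745348527/30180334787 = 283163647022462/30180334787 ≈ 9382.4)
y - f/38400 = 283163647022462/30180334787 - 5533/38400 = 10873317057870164329/1158924855820800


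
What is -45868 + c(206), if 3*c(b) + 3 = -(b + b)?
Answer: -138019/3 ≈ -46006.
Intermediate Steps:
c(b) = -1 - 2*b/3 (c(b) = -1 + (-(b + b))/3 = -1 + (-2*b)/3 = -1 - 2*b/3)
-45868 + c(206) = -45868 + (-1 - 2/3*206) = -45868 + (-1 - 412/3) = -45868 - 415/3 = -138019/3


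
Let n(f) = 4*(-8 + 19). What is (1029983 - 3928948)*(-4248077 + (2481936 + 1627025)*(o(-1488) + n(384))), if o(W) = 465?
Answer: -6050757643270480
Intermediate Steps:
n(f) = 44 (n(f) = 4*11 = 44)
(1029983 - 3928948)*(-4248077 + (2481936 + 1627025)*(o(-1488) + n(384))) = (1029983 - 3928948)*(-4248077 + (2481936 + 1627025)*(465 + 44)) = -2898965*(-4248077 + 4108961*509) = -2898965*(-4248077 + 2091461149) = -2898965*2087213072 = -6050757643270480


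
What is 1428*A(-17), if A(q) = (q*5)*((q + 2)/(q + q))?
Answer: -53550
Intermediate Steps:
A(q) = 5 + 5*q/2 (A(q) = (5*q)*((2 + q)/((2*q))) = (5*q)*((2 + q)*(1/(2*q))) = (5*q)*((2 + q)/(2*q)) = 5 + 5*q/2)
1428*A(-17) = 1428*(5 + (5/2)*(-17)) = 1428*(5 - 85/2) = 1428*(-75/2) = -53550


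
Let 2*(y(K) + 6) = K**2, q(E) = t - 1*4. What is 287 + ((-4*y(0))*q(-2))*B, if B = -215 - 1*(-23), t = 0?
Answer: 18719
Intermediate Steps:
q(E) = -4 (q(E) = 0 - 1*4 = 0 - 4 = -4)
B = -192 (B = -215 + 23 = -192)
y(K) = -6 + K**2/2
287 + ((-4*y(0))*q(-2))*B = 287 + (-4*(-6 + (1/2)*0**2)*(-4))*(-192) = 287 + (-4*(-6 + (1/2)*0)*(-4))*(-192) = 287 + (-4*(-6 + 0)*(-4))*(-192) = 287 + (-4*(-6)*(-4))*(-192) = 287 + (24*(-4))*(-192) = 287 - 96*(-192) = 287 + 18432 = 18719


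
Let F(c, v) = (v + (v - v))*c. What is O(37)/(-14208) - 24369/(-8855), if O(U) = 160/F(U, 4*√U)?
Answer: 24369/8855 - 5*√37/2431344 ≈ 2.7520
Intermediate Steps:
F(c, v) = c*v (F(c, v) = (v + 0)*c = v*c = c*v)
O(U) = 40/U^(3/2) (O(U) = 160/((U*(4*√U))) = 160/((4*U^(3/2))) = 160*(1/(4*U^(3/2))) = 40/U^(3/2))
O(37)/(-14208) - 24369/(-8855) = (40/37^(3/2))/(-14208) - 24369/(-8855) = (40*(√37/1369))*(-1/14208) - 24369*(-1/8855) = (40*√37/1369)*(-1/14208) + 24369/8855 = -5*√37/2431344 + 24369/8855 = 24369/8855 - 5*√37/2431344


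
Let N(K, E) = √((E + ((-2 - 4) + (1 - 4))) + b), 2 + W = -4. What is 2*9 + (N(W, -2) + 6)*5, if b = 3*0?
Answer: 48 + 5*I*√11 ≈ 48.0 + 16.583*I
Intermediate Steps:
W = -6 (W = -2 - 4 = -6)
b = 0
N(K, E) = √(-9 + E) (N(K, E) = √((E + ((-2 - 4) + (1 - 4))) + 0) = √((E + (-6 - 3)) + 0) = √((E - 9) + 0) = √((-9 + E) + 0) = √(-9 + E))
2*9 + (N(W, -2) + 6)*5 = 2*9 + (√(-9 - 2) + 6)*5 = 18 + (√(-11) + 6)*5 = 18 + (I*√11 + 6)*5 = 18 + (6 + I*√11)*5 = 18 + (30 + 5*I*√11) = 48 + 5*I*√11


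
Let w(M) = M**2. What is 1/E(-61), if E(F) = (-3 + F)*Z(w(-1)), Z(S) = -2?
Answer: 1/128 ≈ 0.0078125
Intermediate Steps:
E(F) = 6 - 2*F (E(F) = (-3 + F)*(-2) = 6 - 2*F)
1/E(-61) = 1/(6 - 2*(-61)) = 1/(6 + 122) = 1/128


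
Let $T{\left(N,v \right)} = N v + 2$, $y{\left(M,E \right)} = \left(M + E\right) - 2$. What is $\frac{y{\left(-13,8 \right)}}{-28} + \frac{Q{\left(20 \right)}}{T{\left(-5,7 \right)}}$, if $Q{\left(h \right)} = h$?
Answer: $- \frac{47}{132} \approx -0.35606$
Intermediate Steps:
$y{\left(M,E \right)} = -2 + E + M$ ($y{\left(M,E \right)} = \left(E + M\right) - 2 = -2 + E + M$)
$T{\left(N,v \right)} = 2 + N v$
$\frac{y{\left(-13,8 \right)}}{-28} + \frac{Q{\left(20 \right)}}{T{\left(-5,7 \right)}} = \frac{-2 + 8 - 13}{-28} + \frac{20}{2 - 35} = \left(-7\right) \left(- \frac{1}{28}\right) + \frac{20}{2 - 35} = \frac{1}{4} + \frac{20}{-33} = \frac{1}{4} + 20 \left(- \frac{1}{33}\right) = \frac{1}{4} - \frac{20}{33} = - \frac{47}{132}$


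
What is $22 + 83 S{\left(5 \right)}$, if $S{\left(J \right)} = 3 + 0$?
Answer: $271$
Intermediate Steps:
$S{\left(J \right)} = 3$
$22 + 83 S{\left(5 \right)} = 22 + 83 \cdot 3 = 22 + 249 = 271$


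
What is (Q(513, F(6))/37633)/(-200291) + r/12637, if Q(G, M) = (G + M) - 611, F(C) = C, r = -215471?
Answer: -1624123694099009/95252034552311 ≈ -17.051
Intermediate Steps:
Q(G, M) = -611 + G + M
(Q(513, F(6))/37633)/(-200291) + r/12637 = ((-611 + 513 + 6)/37633)/(-200291) - 215471/12637 = -92*1/37633*(-1/200291) - 215471*1/12637 = -92/37633*(-1/200291) - 215471/12637 = 92/7537551203 - 215471/12637 = -1624123694099009/95252034552311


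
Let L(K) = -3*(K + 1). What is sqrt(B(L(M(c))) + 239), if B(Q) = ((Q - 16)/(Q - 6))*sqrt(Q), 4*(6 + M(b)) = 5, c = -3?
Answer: sqrt(46844 - 266*sqrt(5))/14 ≈ 15.361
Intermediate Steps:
M(b) = -19/4 (M(b) = -6 + (1/4)*5 = -6 + 5/4 = -19/4)
L(K) = -3 - 3*K (L(K) = -3*(1 + K) = -3 - 3*K)
B(Q) = sqrt(Q)*(-16 + Q)/(-6 + Q) (B(Q) = ((-16 + Q)/(-6 + Q))*sqrt(Q) = sqrt(Q)*(-16 + Q)/(-6 + Q))
sqrt(B(L(M(c))) + 239) = sqrt(sqrt(-3 - 3*(-19/4))*(-16 + (-3 - 3*(-19/4)))/(-6 + (-3 - 3*(-19/4))) + 239) = sqrt(sqrt(-3 + 57/4)*(-16 + (-3 + 57/4))/(-6 + (-3 + 57/4)) + 239) = sqrt(sqrt(45/4)*(-16 + 45/4)/(-6 + 45/4) + 239) = sqrt((3*sqrt(5)/2)*(-19/4)/(21/4) + 239) = sqrt((3*sqrt(5)/2)*(4/21)*(-19/4) + 239) = sqrt(-19*sqrt(5)/14 + 239) = sqrt(239 - 19*sqrt(5)/14)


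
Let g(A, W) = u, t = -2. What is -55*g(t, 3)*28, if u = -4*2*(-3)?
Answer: -36960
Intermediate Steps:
u = 24 (u = -8*(-3) = 24)
g(A, W) = 24
-55*g(t, 3)*28 = -55*24*28 = -1320*28 = -36960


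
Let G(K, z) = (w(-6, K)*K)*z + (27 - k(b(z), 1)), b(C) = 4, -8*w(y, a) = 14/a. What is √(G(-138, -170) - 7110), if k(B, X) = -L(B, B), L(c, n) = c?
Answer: 3*I*√3014/2 ≈ 82.35*I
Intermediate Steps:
w(y, a) = -7/(4*a)
k(B, X) = -B
G(K, z) = 31 - 7*z/4 (G(K, z) = ((-7/(4*K))*K)*z + (27 - (-1)*4) = -7*z/4 + (27 - 1*(-4)) = -7*z/4 + (27 + 4) = -7*z/4 + 31 = 31 - 7*z/4)
√(G(-138, -170) - 7110) = √((31 - 7/4*(-170)) - 7110) = √((31 + 595/2) - 7110) = √(657/2 - 7110) = √(-13563/2) = 3*I*√3014/2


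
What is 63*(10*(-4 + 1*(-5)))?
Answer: -5670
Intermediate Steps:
63*(10*(-4 + 1*(-5))) = 63*(10*(-4 - 5)) = 63*(10*(-9)) = 63*(-90) = -5670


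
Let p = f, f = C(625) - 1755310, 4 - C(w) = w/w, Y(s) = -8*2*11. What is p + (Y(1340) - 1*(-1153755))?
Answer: -601728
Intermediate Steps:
Y(s) = -176 (Y(s) = -16*11 = -176)
C(w) = 3 (C(w) = 4 - w/w = 4 - 1*1 = 4 - 1 = 3)
f = -1755307 (f = 3 - 1755310 = -1755307)
p = -1755307
p + (Y(1340) - 1*(-1153755)) = -1755307 + (-176 - 1*(-1153755)) = -1755307 + (-176 + 1153755) = -1755307 + 1153579 = -601728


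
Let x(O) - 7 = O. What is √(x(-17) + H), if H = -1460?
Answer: 7*I*√30 ≈ 38.341*I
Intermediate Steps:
x(O) = 7 + O
√(x(-17) + H) = √((7 - 17) - 1460) = √(-10 - 1460) = √(-1470) = 7*I*√30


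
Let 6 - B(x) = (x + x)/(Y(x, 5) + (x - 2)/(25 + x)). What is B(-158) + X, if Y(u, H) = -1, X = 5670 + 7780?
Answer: 405340/27 ≈ 15013.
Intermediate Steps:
X = 13450
B(x) = 6 - 2*x/(-1 + (-2 + x)/(25 + x)) (B(x) = 6 - (x + x)/(-1 + (x - 2)/(25 + x)) = 6 - 2*x/(-1 + (-2 + x)/(25 + x)))
B(-158) + X = (6 + (2/27)*(-158)**2 + (50/27)*(-158)) + 13450 = (6 + (2/27)*24964 - 7900/27) + 13450 = (6 + 49928/27 - 7900/27) + 13450 = 42190/27 + 13450 = 405340/27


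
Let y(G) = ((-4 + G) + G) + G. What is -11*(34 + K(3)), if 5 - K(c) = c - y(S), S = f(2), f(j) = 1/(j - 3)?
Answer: -319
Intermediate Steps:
f(j) = 1/(-3 + j)
S = -1 (S = 1/(-3 + 2) = 1/(-1) = -1)
y(G) = -4 + 3*G (y(G) = (-4 + 2*G) + G = -4 + 3*G)
K(c) = -2 - c (K(c) = 5 - (c - (-4 + 3*(-1))) = 5 - (c - (-4 - 3)) = 5 - (c - 1*(-7)) = 5 - (c + 7) = 5 - (7 + c) = 5 + (-7 - c) = -2 - c)
-11*(34 + K(3)) = -11*(34 + (-2 - 1*3)) = -11*(34 + (-2 - 3)) = -11*(34 - 5) = -11*29 = -319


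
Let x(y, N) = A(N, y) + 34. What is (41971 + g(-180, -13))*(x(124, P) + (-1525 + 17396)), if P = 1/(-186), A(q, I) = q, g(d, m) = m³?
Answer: 19610762941/31 ≈ 6.3261e+8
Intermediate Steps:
P = -1/186 ≈ -0.0053763
x(y, N) = 34 + N (x(y, N) = N + 34 = 34 + N)
(41971 + g(-180, -13))*(x(124, P) + (-1525 + 17396)) = (41971 + (-13)³)*((34 - 1/186) + (-1525 + 17396)) = (41971 - 2197)*(6323/186 + 15871) = 39774*(2958329/186) = 19610762941/31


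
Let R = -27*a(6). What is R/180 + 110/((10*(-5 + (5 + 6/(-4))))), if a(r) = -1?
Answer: -431/60 ≈ -7.1833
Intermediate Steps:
R = 27 (R = -27*(-1) = 27)
R/180 + 110/((10*(-5 + (5 + 6/(-4))))) = 27/180 + 110/((10*(-5 + (5 + 6/(-4))))) = 27*(1/180) + 110/((10*(-5 + (5 + 6*(-¼))))) = 3/20 + 110/((10*(-5 + (5 - 3/2)))) = 3/20 + 110/((10*(-5 + 7/2))) = 3/20 + 110/((10*(-3/2))) = 3/20 + 110/(-15) = 3/20 + 110*(-1/15) = 3/20 - 22/3 = -431/60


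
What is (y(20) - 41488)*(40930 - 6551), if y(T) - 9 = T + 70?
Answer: -1422912431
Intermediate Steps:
y(T) = 79 + T (y(T) = 9 + (T + 70) = 9 + (70 + T) = 79 + T)
(y(20) - 41488)*(40930 - 6551) = ((79 + 20) - 41488)*(40930 - 6551) = (99 - 41488)*34379 = -41389*34379 = -1422912431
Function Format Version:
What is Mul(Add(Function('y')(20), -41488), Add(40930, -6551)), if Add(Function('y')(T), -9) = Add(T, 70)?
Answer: -1422912431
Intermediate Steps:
Function('y')(T) = Add(79, T) (Function('y')(T) = Add(9, Add(T, 70)) = Add(9, Add(70, T)) = Add(79, T))
Mul(Add(Function('y')(20), -41488), Add(40930, -6551)) = Mul(Add(Add(79, 20), -41488), Add(40930, -6551)) = Mul(Add(99, -41488), 34379) = Mul(-41389, 34379) = -1422912431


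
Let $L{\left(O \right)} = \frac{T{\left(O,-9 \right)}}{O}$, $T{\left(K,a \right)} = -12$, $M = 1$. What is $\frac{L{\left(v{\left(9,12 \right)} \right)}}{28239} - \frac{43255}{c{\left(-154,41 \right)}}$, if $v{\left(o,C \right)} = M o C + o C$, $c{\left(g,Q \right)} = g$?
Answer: $\frac{5496650714}{19569627} \approx 280.88$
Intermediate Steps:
$v{\left(o,C \right)} = 2 C o$ ($v{\left(o,C \right)} = 1 o C + o C = o C + C o = C o + C o = 2 C o$)
$L{\left(O \right)} = - \frac{12}{O}$
$\frac{L{\left(v{\left(9,12 \right)} \right)}}{28239} - \frac{43255}{c{\left(-154,41 \right)}} = \frac{\left(-12\right) \frac{1}{2 \cdot 12 \cdot 9}}{28239} - \frac{43255}{-154} = - \frac{12}{216} \cdot \frac{1}{28239} - - \frac{43255}{154} = \left(-12\right) \frac{1}{216} \cdot \frac{1}{28239} + \frac{43255}{154} = \left(- \frac{1}{18}\right) \frac{1}{28239} + \frac{43255}{154} = - \frac{1}{508302} + \frac{43255}{154} = \frac{5496650714}{19569627}$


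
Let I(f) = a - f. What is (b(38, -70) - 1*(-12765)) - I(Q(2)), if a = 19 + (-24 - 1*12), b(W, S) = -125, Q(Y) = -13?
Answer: 12644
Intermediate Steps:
a = -17 (a = 19 + (-24 - 12) = 19 - 36 = -17)
I(f) = -17 - f
(b(38, -70) - 1*(-12765)) - I(Q(2)) = (-125 - 1*(-12765)) - (-17 - 1*(-13)) = (-125 + 12765) - (-17 + 13) = 12640 - 1*(-4) = 12640 + 4 = 12644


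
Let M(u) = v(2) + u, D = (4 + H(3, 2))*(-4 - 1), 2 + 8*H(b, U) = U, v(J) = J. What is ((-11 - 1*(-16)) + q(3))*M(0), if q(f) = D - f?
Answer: -36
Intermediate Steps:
H(b, U) = -¼ + U/8
D = -20 (D = (4 + (-¼ + (⅛)*2))*(-4 - 1) = (4 + (-¼ + ¼))*(-5) = (4 + 0)*(-5) = 4*(-5) = -20)
q(f) = -20 - f
M(u) = 2 + u
((-11 - 1*(-16)) + q(3))*M(0) = ((-11 - 1*(-16)) + (-20 - 1*3))*(2 + 0) = ((-11 + 16) + (-20 - 3))*2 = (5 - 23)*2 = -18*2 = -36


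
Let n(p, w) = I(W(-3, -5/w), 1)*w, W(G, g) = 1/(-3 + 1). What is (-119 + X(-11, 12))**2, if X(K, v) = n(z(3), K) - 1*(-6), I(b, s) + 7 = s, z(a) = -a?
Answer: 2209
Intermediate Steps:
W(G, g) = -1/2 (W(G, g) = 1/(-2) = -1/2)
I(b, s) = -7 + s
n(p, w) = -6*w (n(p, w) = (-7 + 1)*w = -6*w)
X(K, v) = 6 - 6*K (X(K, v) = -6*K - 1*(-6) = -6*K + 6 = 6 - 6*K)
(-119 + X(-11, 12))**2 = (-119 + (6 - 6*(-11)))**2 = (-119 + (6 + 66))**2 = (-119 + 72)**2 = (-47)**2 = 2209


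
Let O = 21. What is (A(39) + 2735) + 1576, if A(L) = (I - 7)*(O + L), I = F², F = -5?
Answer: 5391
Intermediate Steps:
I = 25 (I = (-5)² = 25)
A(L) = 378 + 18*L (A(L) = (25 - 7)*(21 + L) = 18*(21 + L) = 378 + 18*L)
(A(39) + 2735) + 1576 = ((378 + 18*39) + 2735) + 1576 = ((378 + 702) + 2735) + 1576 = (1080 + 2735) + 1576 = 3815 + 1576 = 5391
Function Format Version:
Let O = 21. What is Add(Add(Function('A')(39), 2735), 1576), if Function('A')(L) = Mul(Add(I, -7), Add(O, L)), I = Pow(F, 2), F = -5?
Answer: 5391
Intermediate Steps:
I = 25 (I = Pow(-5, 2) = 25)
Function('A')(L) = Add(378, Mul(18, L)) (Function('A')(L) = Mul(Add(25, -7), Add(21, L)) = Mul(18, Add(21, L)) = Add(378, Mul(18, L)))
Add(Add(Function('A')(39), 2735), 1576) = Add(Add(Add(378, Mul(18, 39)), 2735), 1576) = Add(Add(Add(378, 702), 2735), 1576) = Add(Add(1080, 2735), 1576) = Add(3815, 1576) = 5391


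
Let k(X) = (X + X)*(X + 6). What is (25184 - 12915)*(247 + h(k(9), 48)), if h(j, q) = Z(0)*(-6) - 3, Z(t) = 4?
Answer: 2699180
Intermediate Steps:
k(X) = 2*X*(6 + X) (k(X) = (2*X)*(6 + X) = 2*X*(6 + X))
h(j, q) = -27 (h(j, q) = 4*(-6) - 3 = -24 - 3 = -27)
(25184 - 12915)*(247 + h(k(9), 48)) = (25184 - 12915)*(247 - 27) = 12269*220 = 2699180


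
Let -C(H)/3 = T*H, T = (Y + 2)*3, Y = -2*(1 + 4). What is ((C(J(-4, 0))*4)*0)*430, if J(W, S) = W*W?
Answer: 0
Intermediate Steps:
Y = -10 (Y = -2*5 = -10)
T = -24 (T = (-10 + 2)*3 = -8*3 = -24)
J(W, S) = W²
C(H) = 72*H (C(H) = -(-72)*H = 72*H)
((C(J(-4, 0))*4)*0)*430 = (((72*(-4)²)*4)*0)*430 = (((72*16)*4)*0)*430 = ((1152*4)*0)*430 = (4608*0)*430 = 0*430 = 0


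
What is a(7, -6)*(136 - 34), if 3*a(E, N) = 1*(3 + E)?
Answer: 340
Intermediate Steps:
a(E, N) = 1 + E/3 (a(E, N) = (1*(3 + E))/3 = (3 + E)/3 = 1 + E/3)
a(7, -6)*(136 - 34) = (1 + (1/3)*7)*(136 - 34) = (1 + 7/3)*102 = (10/3)*102 = 340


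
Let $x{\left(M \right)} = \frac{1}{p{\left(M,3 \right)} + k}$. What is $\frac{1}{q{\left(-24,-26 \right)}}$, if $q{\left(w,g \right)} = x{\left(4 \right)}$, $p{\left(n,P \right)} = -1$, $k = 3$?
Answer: $2$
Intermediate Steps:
$x{\left(M \right)} = \frac{1}{2}$ ($x{\left(M \right)} = \frac{1}{-1 + 3} = \frac{1}{2}$)
$q{\left(w,g \right)} = \frac{1}{2}$
$\frac{1}{q{\left(-24,-26 \right)}} = \frac{1}{\frac{1}{2}} = 2$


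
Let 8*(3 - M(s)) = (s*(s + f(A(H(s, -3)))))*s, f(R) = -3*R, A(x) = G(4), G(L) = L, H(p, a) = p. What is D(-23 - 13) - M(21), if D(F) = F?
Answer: 3657/8 ≈ 457.13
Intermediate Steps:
A(x) = 4
M(s) = 3 - s²*(-12 + s)/8 (M(s) = 3 - s*(s - 3*4)*s/8 = 3 - s*(s - 12)*s/8 = 3 - s*(-12 + s)*s/8 = 3 - s²*(-12 + s)/8)
D(-23 - 13) - M(21) = (-23 - 13) - (3 - ⅛*21³ + (3/2)*21²) = -36 - (3 - ⅛*9261 + (3/2)*441) = -36 - (3 - 9261/8 + 1323/2) = -36 - 1*(-3945/8) = -36 + 3945/8 = 3657/8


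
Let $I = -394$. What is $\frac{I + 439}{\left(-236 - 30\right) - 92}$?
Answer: $- \frac{45}{358} \approx -0.1257$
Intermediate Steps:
$\frac{I + 439}{\left(-236 - 30\right) - 92} = \frac{-394 + 439}{\left(-236 - 30\right) - 92} = \frac{45}{\left(-236 - 30\right) - 92} = \frac{45}{-266 - 92} = \frac{45}{-358} = 45 \left(- \frac{1}{358}\right) = - \frac{45}{358}$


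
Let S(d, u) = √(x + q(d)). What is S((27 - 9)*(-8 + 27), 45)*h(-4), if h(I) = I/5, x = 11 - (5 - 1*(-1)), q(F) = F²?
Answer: -4*√116969/5 ≈ -273.61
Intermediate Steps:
x = 5 (x = 11 - (5 + 1) = 11 - 1*6 = 11 - 6 = 5)
h(I) = I/5 (h(I) = I*(⅕) = I/5)
S(d, u) = √(5 + d²)
S((27 - 9)*(-8 + 27), 45)*h(-4) = √(5 + ((27 - 9)*(-8 + 27))²)*((⅕)*(-4)) = √(5 + (18*19)²)*(-⅘) = √(5 + 342²)*(-⅘) = √(5 + 116964)*(-⅘) = √116969*(-⅘) = -4*√116969/5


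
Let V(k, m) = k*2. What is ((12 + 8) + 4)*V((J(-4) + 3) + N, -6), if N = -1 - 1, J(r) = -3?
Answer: -96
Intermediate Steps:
N = -2
V(k, m) = 2*k
((12 + 8) + 4)*V((J(-4) + 3) + N, -6) = ((12 + 8) + 4)*(2*((-3 + 3) - 2)) = (20 + 4)*(2*(0 - 2)) = 24*(2*(-2)) = 24*(-4) = -96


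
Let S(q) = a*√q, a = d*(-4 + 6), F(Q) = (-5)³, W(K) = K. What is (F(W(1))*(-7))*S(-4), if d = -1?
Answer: -3500*I ≈ -3500.0*I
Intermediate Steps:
F(Q) = -125
a = -2 (a = -(-4 + 6) = -1*2 = -2)
S(q) = -2*√q
(F(W(1))*(-7))*S(-4) = (-125*(-7))*(-4*I) = 875*(-4*I) = -3500*I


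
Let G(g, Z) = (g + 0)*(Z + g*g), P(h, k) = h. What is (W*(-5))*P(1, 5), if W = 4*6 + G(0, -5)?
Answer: -120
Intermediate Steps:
G(g, Z) = g*(Z + g²)
W = 24 (W = 4*6 + 0*(-5 + 0²) = 24 + 0*(-5 + 0) = 24 + 0*(-5) = 24 + 0 = 24)
(W*(-5))*P(1, 5) = (24*(-5))*1 = -120*1 = -120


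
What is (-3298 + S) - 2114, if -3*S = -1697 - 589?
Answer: -4650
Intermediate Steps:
S = 762 (S = -(-1697 - 589)/3 = -⅓*(-2286) = 762)
(-3298 + S) - 2114 = (-3298 + 762) - 2114 = -2536 - 2114 = -4650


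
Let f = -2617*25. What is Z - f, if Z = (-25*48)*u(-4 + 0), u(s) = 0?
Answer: 65425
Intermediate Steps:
f = -65425
Z = 0 (Z = -25*48*0 = -1200*0 = 0)
Z - f = 0 - 1*(-65425) = 0 + 65425 = 65425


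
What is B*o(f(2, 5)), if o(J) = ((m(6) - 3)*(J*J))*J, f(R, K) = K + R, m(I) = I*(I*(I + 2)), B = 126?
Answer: 12317130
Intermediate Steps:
m(I) = I²*(2 + I) (m(I) = I*(I*(2 + I)) = I²*(2 + I))
o(J) = 285*J³ (o(J) = ((6²*(2 + 6) - 3)*(J*J))*J = ((36*8 - 3)*J²)*J = ((288 - 3)*J²)*J = (285*J²)*J = 285*J³)
B*o(f(2, 5)) = 126*(285*(5 + 2)³) = 126*(285*7³) = 126*(285*343) = 126*97755 = 12317130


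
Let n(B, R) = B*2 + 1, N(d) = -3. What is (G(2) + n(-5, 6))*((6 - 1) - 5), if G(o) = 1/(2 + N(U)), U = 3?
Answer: 0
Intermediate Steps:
n(B, R) = 1 + 2*B (n(B, R) = 2*B + 1 = 1 + 2*B)
G(o) = -1 (G(o) = 1/(2 - 3) = 1/(-1) = -1)
(G(2) + n(-5, 6))*((6 - 1) - 5) = (-1 + (1 + 2*(-5)))*((6 - 1) - 5) = (-1 + (1 - 10))*(5 - 5) = (-1 - 9)*0 = -10*0 = 0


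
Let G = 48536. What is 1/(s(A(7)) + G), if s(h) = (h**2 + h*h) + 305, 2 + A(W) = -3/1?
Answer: 1/48891 ≈ 2.0454e-5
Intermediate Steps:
A(W) = -5 (A(W) = -2 - 3/1 = -2 - 3*1 = -2 - 3 = -5)
s(h) = 305 + 2*h**2 (s(h) = (h**2 + h**2) + 305 = 2*h**2 + 305 = 305 + 2*h**2)
1/(s(A(7)) + G) = 1/((305 + 2*(-5)**2) + 48536) = 1/((305 + 2*25) + 48536) = 1/((305 + 50) + 48536) = 1/(355 + 48536) = 1/48891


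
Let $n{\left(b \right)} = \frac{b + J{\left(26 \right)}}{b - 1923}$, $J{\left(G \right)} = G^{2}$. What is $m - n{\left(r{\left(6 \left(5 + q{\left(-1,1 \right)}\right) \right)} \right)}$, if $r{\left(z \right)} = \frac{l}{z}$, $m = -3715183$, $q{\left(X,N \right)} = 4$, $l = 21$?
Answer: $- \frac{128571325906}{34607} \approx -3.7152 \cdot 10^{6}$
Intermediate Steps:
$r{\left(z \right)} = \frac{21}{z}$
$n{\left(b \right)} = \frac{676 + b}{-1923 + b}$ ($n{\left(b \right)} = \frac{b + 26^{2}}{b - 1923} = \frac{b + 676}{-1923 + b} = \frac{676 + b}{-1923 + b}$)
$m - n{\left(r{\left(6 \left(5 + q{\left(-1,1 \right)}\right) \right)} \right)} = -3715183 - \frac{676 + \frac{21}{6 \left(5 + 4\right)}}{-1923 + \frac{21}{6 \left(5 + 4\right)}} = -3715183 - \frac{676 + \frac{21}{6 \cdot 9}}{-1923 + \frac{21}{6 \cdot 9}} = -3715183 - \frac{676 + \frac{21}{54}}{-1923 + \frac{21}{54}} = -3715183 - \frac{676 + 21 \cdot \frac{1}{54}}{-1923 + 21 \cdot \frac{1}{54}} = -3715183 - \frac{676 + \frac{7}{18}}{-1923 + \frac{7}{18}} = -3715183 - \frac{1}{- \frac{34607}{18}} \cdot \frac{12175}{18} = -3715183 - \left(- \frac{18}{34607}\right) \frac{12175}{18} = -3715183 - - \frac{12175}{34607} = -3715183 + \frac{12175}{34607} = - \frac{128571325906}{34607}$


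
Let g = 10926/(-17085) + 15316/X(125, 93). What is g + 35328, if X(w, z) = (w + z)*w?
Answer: 548249614012/15518875 ≈ 35328.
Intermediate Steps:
X(w, z) = w*(w + z)
g = -1201988/15518875 (g = 10926/(-17085) + 15316/((125*(125 + 93))) = 10926*(-1/17085) + 15316/((125*218)) = -3642/5695 + 15316/27250 = -3642/5695 + 15316*(1/27250) = -3642/5695 + 7658/13625 = -1201988/15518875 ≈ -0.077453)
g + 35328 = -1201988/15518875 + 35328 = 548249614012/15518875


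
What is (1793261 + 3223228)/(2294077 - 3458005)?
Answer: -1672163/387976 ≈ -4.3100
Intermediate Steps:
(1793261 + 3223228)/(2294077 - 3458005) = 5016489/(-1163928) = 5016489*(-1/1163928) = -1672163/387976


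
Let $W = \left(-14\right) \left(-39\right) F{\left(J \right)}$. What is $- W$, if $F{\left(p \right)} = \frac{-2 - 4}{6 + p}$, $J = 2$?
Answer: $\frac{819}{2} \approx 409.5$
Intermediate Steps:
$F{\left(p \right)} = - \frac{6}{6 + p}$
$W = - \frac{819}{2}$ ($W = \left(-14\right) \left(-39\right) \left(- \frac{6}{6 + 2}\right) = 546 \left(- \frac{6}{8}\right) = 546 \left(\left(-6\right) \frac{1}{8}\right) = 546 \left(- \frac{3}{4}\right) = - \frac{819}{2} \approx -409.5$)
$- W = \left(-1\right) \left(- \frac{819}{2}\right) = \frac{819}{2}$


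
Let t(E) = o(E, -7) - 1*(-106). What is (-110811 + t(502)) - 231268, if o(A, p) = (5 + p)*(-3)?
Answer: -341967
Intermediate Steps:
o(A, p) = -15 - 3*p
t(E) = 112 (t(E) = (-15 - 3*(-7)) - 1*(-106) = (-15 + 21) + 106 = 6 + 106 = 112)
(-110811 + t(502)) - 231268 = (-110811 + 112) - 231268 = -110699 - 231268 = -341967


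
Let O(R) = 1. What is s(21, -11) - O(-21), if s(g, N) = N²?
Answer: 120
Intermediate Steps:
s(21, -11) - O(-21) = (-11)² - 1*1 = 121 - 1 = 120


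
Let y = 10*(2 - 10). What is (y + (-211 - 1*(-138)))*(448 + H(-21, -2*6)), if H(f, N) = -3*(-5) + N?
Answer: -69003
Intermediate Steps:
H(f, N) = 15 + N
y = -80 (y = 10*(-8) = -80)
(y + (-211 - 1*(-138)))*(448 + H(-21, -2*6)) = (-80 + (-211 - 1*(-138)))*(448 + (15 - 2*6)) = (-80 + (-211 + 138))*(448 + (15 - 12)) = (-80 - 73)*(448 + 3) = -153*451 = -69003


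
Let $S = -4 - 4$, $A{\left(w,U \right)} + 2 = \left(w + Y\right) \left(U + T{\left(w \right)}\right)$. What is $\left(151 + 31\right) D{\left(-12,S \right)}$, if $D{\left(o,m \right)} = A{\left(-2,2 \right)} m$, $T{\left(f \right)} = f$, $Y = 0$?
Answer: $2912$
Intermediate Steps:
$A{\left(w,U \right)} = -2 + w \left(U + w\right)$ ($A{\left(w,U \right)} = -2 + \left(w + 0\right) \left(U + w\right) = -2 + w \left(U + w\right)$)
$S = -8$ ($S = -4 - 4 = -8$)
$D{\left(o,m \right)} = - 2 m$ ($D{\left(o,m \right)} = \left(-2 + \left(-2\right)^{2} + 2 \left(-2\right)\right) m = \left(-2 + 4 - 4\right) m = - 2 m$)
$\left(151 + 31\right) D{\left(-12,S \right)} = \left(151 + 31\right) \left(\left(-2\right) \left(-8\right)\right) = 182 \cdot 16 = 2912$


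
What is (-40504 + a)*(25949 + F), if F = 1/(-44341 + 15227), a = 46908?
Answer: 2419044350370/14557 ≈ 1.6618e+8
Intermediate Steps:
F = -1/29114 (F = 1/(-29114) = -1/29114 ≈ -3.4348e-5)
(-40504 + a)*(25949 + F) = (-40504 + 46908)*(25949 - 1/29114) = 6404*(755479185/29114) = 2419044350370/14557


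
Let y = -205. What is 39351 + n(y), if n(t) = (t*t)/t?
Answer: 39146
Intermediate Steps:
n(t) = t (n(t) = t²/t = t)
39351 + n(y) = 39351 - 205 = 39146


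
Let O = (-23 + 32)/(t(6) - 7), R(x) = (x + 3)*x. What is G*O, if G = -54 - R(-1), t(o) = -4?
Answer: 468/11 ≈ 42.545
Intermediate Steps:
R(x) = x*(3 + x) (R(x) = (3 + x)*x = x*(3 + x))
O = -9/11 (O = (-23 + 32)/(-4 - 7) = 9/(-11) = 9*(-1/11) = -9/11 ≈ -0.81818)
G = -52 (G = -54 - (-1)*(3 - 1) = -54 - (-1)*2 = -54 - 1*(-2) = -54 + 2 = -52)
G*O = -52*(-9/11) = 468/11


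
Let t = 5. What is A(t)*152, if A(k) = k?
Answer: 760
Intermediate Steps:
A(t)*152 = 5*152 = 760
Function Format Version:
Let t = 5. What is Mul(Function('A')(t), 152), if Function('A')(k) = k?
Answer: 760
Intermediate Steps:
Mul(Function('A')(t), 152) = Mul(5, 152) = 760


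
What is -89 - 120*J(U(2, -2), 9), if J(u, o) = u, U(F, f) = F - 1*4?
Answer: 151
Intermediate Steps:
U(F, f) = -4 + F (U(F, f) = F - 4 = -4 + F)
-89 - 120*J(U(2, -2), 9) = -89 - 120*(-4 + 2) = -89 - 120*(-2) = -89 + 240 = 151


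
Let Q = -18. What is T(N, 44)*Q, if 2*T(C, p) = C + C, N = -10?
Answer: 180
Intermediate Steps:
T(C, p) = C (T(C, p) = (C + C)/2 = (2*C)/2 = C)
T(N, 44)*Q = -10*(-18) = 180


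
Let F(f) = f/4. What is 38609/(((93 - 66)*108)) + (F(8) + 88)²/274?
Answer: 17099233/399492 ≈ 42.802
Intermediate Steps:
F(f) = f/4 (F(f) = f*(¼) = f/4)
38609/(((93 - 66)*108)) + (F(8) + 88)²/274 = 38609/(((93 - 66)*108)) + ((¼)*8 + 88)²/274 = 38609/((27*108)) + (2 + 88)²*(1/274) = 38609/2916 + 90²*(1/274) = 38609*(1/2916) + 8100*(1/274) = 38609/2916 + 4050/137 = 17099233/399492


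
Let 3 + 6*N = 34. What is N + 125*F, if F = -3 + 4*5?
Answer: 12781/6 ≈ 2130.2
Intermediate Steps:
N = 31/6 (N = -½ + (⅙)*34 = -½ + 17/3 = 31/6 ≈ 5.1667)
F = 17 (F = -3 + 20 = 17)
N + 125*F = 31/6 + 125*17 = 31/6 + 2125 = 12781/6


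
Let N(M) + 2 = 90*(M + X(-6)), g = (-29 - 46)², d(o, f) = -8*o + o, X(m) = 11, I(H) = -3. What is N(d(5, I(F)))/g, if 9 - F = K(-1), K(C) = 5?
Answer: -2162/5625 ≈ -0.38436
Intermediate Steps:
F = 4 (F = 9 - 1*5 = 9 - 5 = 4)
d(o, f) = -7*o
g = 5625 (g = (-75)² = 5625)
N(M) = 988 + 90*M (N(M) = -2 + 90*(M + 11) = -2 + 90*(11 + M) = -2 + (990 + 90*M) = 988 + 90*M)
N(d(5, I(F)))/g = (988 + 90*(-7*5))/5625 = (988 + 90*(-35))*(1/5625) = (988 - 3150)*(1/5625) = -2162*1/5625 = -2162/5625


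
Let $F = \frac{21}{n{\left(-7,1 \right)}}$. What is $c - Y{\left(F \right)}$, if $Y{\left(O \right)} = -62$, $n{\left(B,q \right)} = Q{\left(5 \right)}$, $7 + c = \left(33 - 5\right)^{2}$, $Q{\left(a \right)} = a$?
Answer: $839$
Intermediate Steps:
$c = 777$ ($c = -7 + \left(33 - 5\right)^{2} = -7 + 28^{2} = -7 + 784 = 777$)
$n{\left(B,q \right)} = 5$
$F = \frac{21}{5} \approx 4.2$
$c - Y{\left(F \right)} = 777 - -62 = 777 + 62 = 839$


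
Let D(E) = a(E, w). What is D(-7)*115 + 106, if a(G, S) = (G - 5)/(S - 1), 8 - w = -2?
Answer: -142/3 ≈ -47.333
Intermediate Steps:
w = 10 (w = 8 - 1*(-2) = 8 + 2 = 10)
a(G, S) = (-5 + G)/(-1 + S)
D(E) = -5/9 + E/9 (D(E) = (-5 + E)/(-1 + 10) = (-5 + E)/9 = -5/9 + E/9)
D(-7)*115 + 106 = (-5/9 + (⅑)*(-7))*115 + 106 = (-5/9 - 7/9)*115 + 106 = -4/3*115 + 106 = -460/3 + 106 = -142/3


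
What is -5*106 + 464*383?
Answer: 177182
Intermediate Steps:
-5*106 + 464*383 = -530 + 177712 = 177182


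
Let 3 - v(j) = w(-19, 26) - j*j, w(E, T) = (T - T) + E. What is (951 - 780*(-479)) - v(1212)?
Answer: -1094395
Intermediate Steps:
w(E, T) = E (w(E, T) = 0 + E = E)
v(j) = 22 + j² (v(j) = 3 - (-19 - j*j) = 3 - (-19 - j²) = 3 + (19 + j²) = 22 + j²)
(951 - 780*(-479)) - v(1212) = (951 - 780*(-479)) - (22 + 1212²) = (951 + 373620) - (22 + 1468944) = 374571 - 1*1468966 = 374571 - 1468966 = -1094395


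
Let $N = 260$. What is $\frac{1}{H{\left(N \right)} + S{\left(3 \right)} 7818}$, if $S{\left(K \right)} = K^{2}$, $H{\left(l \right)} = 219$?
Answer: $\frac{1}{70581} \approx 1.4168 \cdot 10^{-5}$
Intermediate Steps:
$\frac{1}{H{\left(N \right)} + S{\left(3 \right)} 7818} = \frac{1}{219 + 3^{2} \cdot 7818} = \frac{1}{219 + 9 \cdot 7818} = \frac{1}{219 + 70362} = \frac{1}{70581}$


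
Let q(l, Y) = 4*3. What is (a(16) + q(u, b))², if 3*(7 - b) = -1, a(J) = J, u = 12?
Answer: 784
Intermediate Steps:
b = 22/3 (b = 7 - ⅓*(-1) = 7 + ⅓ = 22/3 ≈ 7.3333)
q(l, Y) = 12
(a(16) + q(u, b))² = (16 + 12)² = 28² = 784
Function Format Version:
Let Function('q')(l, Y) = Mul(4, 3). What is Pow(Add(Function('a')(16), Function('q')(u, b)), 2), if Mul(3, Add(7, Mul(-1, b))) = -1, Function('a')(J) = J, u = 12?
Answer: 784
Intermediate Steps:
b = Rational(22, 3) (b = Add(7, Mul(Rational(-1, 3), -1)) = Add(7, Rational(1, 3)) = Rational(22, 3) ≈ 7.3333)
Function('q')(l, Y) = 12
Pow(Add(Function('a')(16), Function('q')(u, b)), 2) = Pow(Add(16, 12), 2) = Pow(28, 2) = 784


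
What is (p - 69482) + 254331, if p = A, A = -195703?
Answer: -10854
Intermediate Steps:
p = -195703
(p - 69482) + 254331 = (-195703 - 69482) + 254331 = -265185 + 254331 = -10854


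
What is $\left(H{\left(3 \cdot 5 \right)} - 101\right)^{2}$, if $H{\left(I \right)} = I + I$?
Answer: $5041$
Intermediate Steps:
$H{\left(I \right)} = 2 I$
$\left(H{\left(3 \cdot 5 \right)} - 101\right)^{2} = \left(2 \cdot 3 \cdot 5 - 101\right)^{2} = \left(2 \cdot 15 - 101\right)^{2} = \left(30 - 101\right)^{2} = \left(-71\right)^{2} = 5041$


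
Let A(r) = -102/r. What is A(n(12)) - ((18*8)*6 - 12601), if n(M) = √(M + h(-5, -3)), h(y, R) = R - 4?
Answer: 11737 - 102*√5/5 ≈ 11691.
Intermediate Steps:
h(y, R) = -4 + R
n(M) = √(-7 + M) (n(M) = √(M + (-4 - 3)) = √(M - 7) = √(-7 + M))
A(n(12)) - ((18*8)*6 - 12601) = -102/√(-7 + 12) - ((18*8)*6 - 12601) = -102*√5/5 - (144*6 - 12601) = -102*√5/5 - (864 - 12601) = -102*√5/5 - 1*(-11737) = -102*√5/5 + 11737 = 11737 - 102*√5/5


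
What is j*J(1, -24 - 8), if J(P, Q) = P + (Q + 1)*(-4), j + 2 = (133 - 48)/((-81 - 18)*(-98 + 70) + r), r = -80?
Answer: -662375/2692 ≈ -246.05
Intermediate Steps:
j = -5299/2692 (j = -2 + (133 - 48)/((-81 - 18)*(-98 + 70) - 80) = -2 + 85/(-99*(-28) - 80) = -2 + 85/(2772 - 80) = -2 + 85/2692 = -5299/2692 ≈ -1.9684)
J(P, Q) = -4 + P - 4*Q (J(P, Q) = P + (1 + Q)*(-4) = P + (-4 - 4*Q) = -4 + P - 4*Q)
j*J(1, -24 - 8) = -5299*(-4 + 1 - 4*(-24 - 8))/2692 = -5299*(-4 + 1 - 4*(-32))/2692 = -5299*(-4 + 1 + 128)/2692 = -5299/2692*125 = -662375/2692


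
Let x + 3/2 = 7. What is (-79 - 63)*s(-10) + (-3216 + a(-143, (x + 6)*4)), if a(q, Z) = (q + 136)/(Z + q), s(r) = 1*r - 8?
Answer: -64013/97 ≈ -659.93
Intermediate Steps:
x = 11/2 (x = -3/2 + 7 = 11/2 ≈ 5.5000)
s(r) = -8 + r (s(r) = r - 8 = -8 + r)
a(q, Z) = (136 + q)/(Z + q)
(-79 - 63)*s(-10) + (-3216 + a(-143, (x + 6)*4)) = (-79 - 63)*(-8 - 10) + (-3216 + (136 - 143)/((11/2 + 6)*4 - 143)) = -142*(-18) + (-3216 - 7/((23/2)*4 - 143)) = 2556 + (-3216 - 7/(46 - 143)) = 2556 + (-3216 - 7/(-97)) = 2556 + (-3216 - 1/97*(-7)) = 2556 + (-3216 + 7/97) = 2556 - 311945/97 = -64013/97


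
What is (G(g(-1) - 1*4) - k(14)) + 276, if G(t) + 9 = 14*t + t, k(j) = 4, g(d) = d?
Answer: 188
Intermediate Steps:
G(t) = -9 + 15*t (G(t) = -9 + (14*t + t) = -9 + 15*t)
(G(g(-1) - 1*4) - k(14)) + 276 = ((-9 + 15*(-1 - 1*4)) - 1*4) + 276 = ((-9 + 15*(-1 - 4)) - 4) + 276 = ((-9 + 15*(-5)) - 4) + 276 = ((-9 - 75) - 4) + 276 = (-84 - 4) + 276 = -88 + 276 = 188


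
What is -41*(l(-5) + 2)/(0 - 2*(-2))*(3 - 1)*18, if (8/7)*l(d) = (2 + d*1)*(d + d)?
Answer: -41697/4 ≈ -10424.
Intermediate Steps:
l(d) = 7*d*(2 + d)/4 (l(d) = 7*((2 + d*1)*(d + d))/8 = 7*((2 + d)*(2*d))/8 = 7*(2*d*(2 + d))/8 = 7*d*(2 + d)/4)
-41*(l(-5) + 2)/(0 - 2*(-2))*(3 - 1)*18 = -41*((7/4)*(-5)*(2 - 5) + 2)/(0 - 2*(-2))*(3 - 1)*18 = -41*((7/4)*(-5)*(-3) + 2)/(0 + 4)*2*18 = -41*(105/4 + 2)/4*2*18 = -41*(113/4)*(1/4)*2*18 = -4633*2/16*18 = -41*113/8*18 = -4633/8*18 = -41697/4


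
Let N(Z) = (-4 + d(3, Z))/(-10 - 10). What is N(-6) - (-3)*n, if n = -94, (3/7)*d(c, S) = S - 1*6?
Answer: -1402/5 ≈ -280.40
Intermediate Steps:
d(c, S) = -14 + 7*S/3 (d(c, S) = 7*(S - 1*6)/3 = 7*(S - 6)/3 = 7*(-6 + S)/3 = -14 + 7*S/3)
N(Z) = 9/10 - 7*Z/60 (N(Z) = (-4 + (-14 + 7*Z/3))/(-10 - 10) = (-18 + 7*Z/3)/(-20) = (-18 + 7*Z/3)*(-1/20) = 9/10 - 7*Z/60)
N(-6) - (-3)*n = (9/10 - 7/60*(-6)) - (-3)*(-94) = (9/10 + 7/10) - 1*282 = 8/5 - 282 = -1402/5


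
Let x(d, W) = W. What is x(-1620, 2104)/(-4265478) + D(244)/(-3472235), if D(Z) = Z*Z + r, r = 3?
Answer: -130633938541/7405371001665 ≈ -0.017640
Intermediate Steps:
D(Z) = 3 + Z² (D(Z) = Z*Z + 3 = Z² + 3 = 3 + Z²)
x(-1620, 2104)/(-4265478) + D(244)/(-3472235) = 2104/(-4265478) + (3 + 244²)/(-3472235) = 2104*(-1/4265478) + (3 + 59536)*(-1/3472235) = -1052/2132739 + 59539*(-1/3472235) = -1052/2132739 - 59539/3472235 = -130633938541/7405371001665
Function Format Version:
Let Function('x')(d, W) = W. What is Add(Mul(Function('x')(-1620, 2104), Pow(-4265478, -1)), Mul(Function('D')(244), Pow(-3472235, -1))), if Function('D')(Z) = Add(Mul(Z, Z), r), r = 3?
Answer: Rational(-130633938541, 7405371001665) ≈ -0.017640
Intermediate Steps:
Function('D')(Z) = Add(3, Pow(Z, 2)) (Function('D')(Z) = Add(Mul(Z, Z), 3) = Add(Pow(Z, 2), 3) = Add(3, Pow(Z, 2)))
Add(Mul(Function('x')(-1620, 2104), Pow(-4265478, -1)), Mul(Function('D')(244), Pow(-3472235, -1))) = Add(Mul(2104, Pow(-4265478, -1)), Mul(Add(3, Pow(244, 2)), Pow(-3472235, -1))) = Add(Mul(2104, Rational(-1, 4265478)), Mul(Add(3, 59536), Rational(-1, 3472235))) = Add(Rational(-1052, 2132739), Mul(59539, Rational(-1, 3472235))) = Add(Rational(-1052, 2132739), Rational(-59539, 3472235)) = Rational(-130633938541, 7405371001665)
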